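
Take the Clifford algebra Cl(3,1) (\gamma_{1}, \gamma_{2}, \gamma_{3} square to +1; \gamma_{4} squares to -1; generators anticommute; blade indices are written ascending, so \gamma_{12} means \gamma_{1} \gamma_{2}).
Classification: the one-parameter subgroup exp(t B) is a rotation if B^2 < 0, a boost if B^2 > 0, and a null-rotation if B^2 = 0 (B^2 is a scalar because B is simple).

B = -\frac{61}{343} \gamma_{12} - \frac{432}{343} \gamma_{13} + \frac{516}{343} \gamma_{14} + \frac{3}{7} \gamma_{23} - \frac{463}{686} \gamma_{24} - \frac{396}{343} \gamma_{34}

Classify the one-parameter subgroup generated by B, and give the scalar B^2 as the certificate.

B^2 term by term: the squares give (-\frac{61}{343})^2*(\gamma_{12})^2 + (-\frac{432}{343})^2*(\gamma_{13})^2 + (\frac{516}{343})^2*(\gamma_{14})^2 + (\frac{3}{7})^2*(\gamma_{23})^2 + (-\frac{463}{686})^2*(\gamma_{24})^2 + (-\frac{396}{343})^2*(\gamma_{34})^2 = \frac{3721}{117649}*(-1) + \frac{186624}{117649}*(-1) + \frac{266256}{117649}*(+1) + \frac{9}{49}*(-1) + \frac{214369}{470596}*(+1) + \frac{156816}{117649}*(+1) = \frac{9}{4} (each basis 2-blade squares to minus the product of its generators' squares); cross terms between blades sharing an index anticommute and cancel; the commuting (index-disjoint) pairs give grade-4 terms 2*c*c'*(blade product), which cancel blade by blade — \gamma_{1234}: \frac{48312}{117649} - \frac{200016}{117649} + \frac{3096}{2401} = 0 — confirming B is simple. So B^2 = \frac{9}{4}.
Answer: boost, certificate B^2 = \frac{9}{4}. Because \frac{9}{4} is invariant under every versor sandwich, the classification follows from its sign alone.


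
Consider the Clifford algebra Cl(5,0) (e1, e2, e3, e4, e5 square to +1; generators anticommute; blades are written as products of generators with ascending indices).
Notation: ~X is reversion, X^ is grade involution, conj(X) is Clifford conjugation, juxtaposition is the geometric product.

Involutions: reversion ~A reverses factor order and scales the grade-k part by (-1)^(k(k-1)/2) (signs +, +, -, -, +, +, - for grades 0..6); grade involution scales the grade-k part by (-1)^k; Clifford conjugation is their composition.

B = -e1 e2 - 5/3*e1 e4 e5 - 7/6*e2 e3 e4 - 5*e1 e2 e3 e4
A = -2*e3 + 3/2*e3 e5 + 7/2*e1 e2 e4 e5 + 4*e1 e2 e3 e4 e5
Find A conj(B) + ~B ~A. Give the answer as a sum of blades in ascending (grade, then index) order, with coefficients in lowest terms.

first term: -35/6*e2 - 20*e5 - 14/3*e1 e5 + 20/3*e2 e3 - 7/3*e2 e4 - 35/2*e3 e5 - 7/2*e4 e5 - 2*e1 e2 e3 + 10*e1 e2 e4 + 5/2*e1 e3 e4 + 49/12*e1 e3 e5 - 7/4*e2 e4 e5 - 4*e3 e4 e5 + 3/2*e1 e2 e3 e5 - 15/2*e1 e2 e4 e5 - 10/3*e1 e3 e4 e5
second term: -35/6*e2 - 20*e5 + 14/3*e1 e5 - 20/3*e2 e3 + 7/3*e2 e4 + 35/2*e3 e5 - 7/2*e4 e5 - 2*e1 e2 e3 - 10*e1 e2 e4 - 5/2*e1 e3 e4 - 49/12*e1 e3 e5 + 7/4*e2 e4 e5 - 4*e3 e4 e5 - 3/2*e1 e2 e3 e5 - 15/2*e1 e2 e4 e5 - 10/3*e1 e3 e4 e5
Answer: -35/3*e2 - 40*e5 - 7*e4 e5 - 4*e1 e2 e3 - 8*e3 e4 e5 - 15*e1 e2 e4 e5 - 20/3*e1 e3 e4 e5


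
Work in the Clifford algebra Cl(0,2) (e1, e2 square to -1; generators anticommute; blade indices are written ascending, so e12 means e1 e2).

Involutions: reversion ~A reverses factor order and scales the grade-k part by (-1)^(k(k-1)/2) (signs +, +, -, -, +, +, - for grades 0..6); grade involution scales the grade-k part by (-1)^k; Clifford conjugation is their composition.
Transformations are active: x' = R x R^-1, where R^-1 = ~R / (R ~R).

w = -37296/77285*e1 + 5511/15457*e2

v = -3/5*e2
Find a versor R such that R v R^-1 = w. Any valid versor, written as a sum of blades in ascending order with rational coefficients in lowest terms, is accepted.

R = v + w = -37296/77285*e1 - 18816/77285*e2 works: the equal norms (-9/25) guarantee its sandwich swaps v into w.
Answer: -37296/77285*e1 - 18816/77285*e2


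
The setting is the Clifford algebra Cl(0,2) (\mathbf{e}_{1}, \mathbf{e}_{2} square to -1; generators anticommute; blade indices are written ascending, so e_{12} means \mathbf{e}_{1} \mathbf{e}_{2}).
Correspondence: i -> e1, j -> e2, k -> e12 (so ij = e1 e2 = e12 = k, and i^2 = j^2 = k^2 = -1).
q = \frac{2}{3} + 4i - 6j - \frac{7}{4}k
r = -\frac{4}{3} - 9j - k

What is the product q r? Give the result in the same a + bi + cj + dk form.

In blades: q = \frac{2}{3} + 4 e_{1} - 6 e_{2} - \frac{7}{4} e_{12}, r = -\frac{4}{3} - 9 e_{2} - e_{12}.
Distribute q over r term by term (generator squares from the signature, products reordered to ascending indices): (\frac{2}{3})*r = -\frac{8}{9} - 6 e_{2} - \frac{2}{3} e_{12}; (4 e_{1})*r = -\frac{16}{3} e_{1} + 4 e_{2} - 36 e_{12}; (-6 e_{2})*r = -54 + 6 e_{1} + 8 e_{2}; (-\frac{7}{4} e_{12})*r = -\frac{7}{4} - \frac{63}{4} e_{1} + \frac{7}{3} e_{12}.
Sum: -\frac{2039}{36} - \frac{181}{12} e_{1} + 6 e_{2} - \frac{103}{3} e_{12}; translating back through the correspondence:
Answer: -\frac{2039}{36} - \frac{181}{12}i + 6j - \frac{103}{3}k


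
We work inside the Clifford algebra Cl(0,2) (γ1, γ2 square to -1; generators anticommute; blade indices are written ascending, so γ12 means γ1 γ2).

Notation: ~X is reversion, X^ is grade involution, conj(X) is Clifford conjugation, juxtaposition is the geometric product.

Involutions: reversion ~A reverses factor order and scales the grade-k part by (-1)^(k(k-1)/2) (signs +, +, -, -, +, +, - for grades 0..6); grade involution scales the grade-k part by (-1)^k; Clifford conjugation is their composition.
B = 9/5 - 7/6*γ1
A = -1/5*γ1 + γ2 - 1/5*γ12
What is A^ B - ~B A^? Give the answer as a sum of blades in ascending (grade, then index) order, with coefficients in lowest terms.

first term: 7/30 + 9/25*γ1 - 47/30*γ2 - 229/150*γ12
second term: 7/30 + 9/25*γ1 - 61/30*γ2 + 121/150*γ12
Answer: 7/15*γ2 - 7/3*γ12


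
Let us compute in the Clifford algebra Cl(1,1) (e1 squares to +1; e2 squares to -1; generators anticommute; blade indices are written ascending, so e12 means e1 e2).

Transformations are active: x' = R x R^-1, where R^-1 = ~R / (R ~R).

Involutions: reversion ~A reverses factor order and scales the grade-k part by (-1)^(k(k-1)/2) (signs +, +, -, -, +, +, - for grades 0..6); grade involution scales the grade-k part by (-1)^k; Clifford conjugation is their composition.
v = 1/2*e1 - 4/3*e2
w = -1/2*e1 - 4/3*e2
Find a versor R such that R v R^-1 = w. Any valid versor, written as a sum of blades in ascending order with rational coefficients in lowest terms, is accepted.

Take R = v + w = -8/3*e2. Because q(v) = q(w) = -55/36, conjugation by R sends v exactly to w.
Answer: -8/3*e2


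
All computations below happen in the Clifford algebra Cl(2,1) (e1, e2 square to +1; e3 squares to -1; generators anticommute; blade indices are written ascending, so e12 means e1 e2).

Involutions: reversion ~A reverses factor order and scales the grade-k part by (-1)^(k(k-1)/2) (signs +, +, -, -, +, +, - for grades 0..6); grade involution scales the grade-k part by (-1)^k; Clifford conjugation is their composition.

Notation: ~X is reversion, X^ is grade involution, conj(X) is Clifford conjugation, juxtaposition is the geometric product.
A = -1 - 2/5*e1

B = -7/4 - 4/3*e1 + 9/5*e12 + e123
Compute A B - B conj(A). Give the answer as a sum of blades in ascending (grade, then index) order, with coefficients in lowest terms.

first term: 137/60 + 61/30*e1 - 18/25*e2 - 9/5*e12 - 2/5*e23 - e123
second term: 73/60 + 19/30*e1 - 18/25*e2 - 9/5*e12 + 2/5*e23 - e123
Answer: 16/15 + 7/5*e1 - 4/5*e23


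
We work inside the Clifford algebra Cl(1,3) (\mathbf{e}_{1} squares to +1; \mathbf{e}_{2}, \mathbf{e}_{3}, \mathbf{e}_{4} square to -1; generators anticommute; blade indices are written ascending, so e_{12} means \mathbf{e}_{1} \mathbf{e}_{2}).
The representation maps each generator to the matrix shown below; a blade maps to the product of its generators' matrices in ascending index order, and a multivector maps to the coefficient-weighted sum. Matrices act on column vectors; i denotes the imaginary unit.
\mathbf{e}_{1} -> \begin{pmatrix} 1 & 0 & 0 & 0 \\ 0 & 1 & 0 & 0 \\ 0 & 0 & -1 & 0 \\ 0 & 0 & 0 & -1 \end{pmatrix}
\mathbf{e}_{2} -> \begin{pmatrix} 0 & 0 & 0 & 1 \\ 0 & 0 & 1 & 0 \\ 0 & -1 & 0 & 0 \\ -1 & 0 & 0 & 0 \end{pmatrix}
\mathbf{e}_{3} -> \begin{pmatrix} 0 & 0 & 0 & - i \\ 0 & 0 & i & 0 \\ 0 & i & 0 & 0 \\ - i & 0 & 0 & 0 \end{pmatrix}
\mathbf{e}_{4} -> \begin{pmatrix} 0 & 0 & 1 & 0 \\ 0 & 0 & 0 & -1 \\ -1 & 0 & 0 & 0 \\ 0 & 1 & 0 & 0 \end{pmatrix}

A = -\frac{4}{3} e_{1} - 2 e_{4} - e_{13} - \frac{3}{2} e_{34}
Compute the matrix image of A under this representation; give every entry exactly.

Bivector images (products of the table entries): rho(e_{13}) = rho(\mathbf{e}_{1})rho(\mathbf{e}_{3}) = \begin{pmatrix} 0 & 0 & 0 & - i \\ 0 & 0 & i & 0 \\ 0 & - i & 0 & 0 \\ i & 0 & 0 & 0 \end{pmatrix}; rho(e_{34}) = rho(\mathbf{e}_{3})rho(\mathbf{e}_{4}) = \begin{pmatrix} 0 & - i & 0 & 0 \\ - i & 0 & 0 & 0 \\ 0 & 0 & 0 & - i \\ 0 & 0 & - i & 0 \end{pmatrix}.
M = (-\frac{4}{3})*rho(e_{1}) + (-2)*rho(e_{4}) + (-1)*rho(e_{13}) + (-\frac{3}{2})*rho(e_{34}), summed entrywise:
Answer: \begin{pmatrix} - \frac{4}{3} & \frac{3 i}{2} & -2 & i \\ \frac{3 i}{2} & - \frac{4}{3} & - i & 2 \\ 2 & i & \frac{4}{3} & \frac{3 i}{2} \\ - i & -2 & \frac{3 i}{2} & \frac{4}{3} \end{pmatrix}


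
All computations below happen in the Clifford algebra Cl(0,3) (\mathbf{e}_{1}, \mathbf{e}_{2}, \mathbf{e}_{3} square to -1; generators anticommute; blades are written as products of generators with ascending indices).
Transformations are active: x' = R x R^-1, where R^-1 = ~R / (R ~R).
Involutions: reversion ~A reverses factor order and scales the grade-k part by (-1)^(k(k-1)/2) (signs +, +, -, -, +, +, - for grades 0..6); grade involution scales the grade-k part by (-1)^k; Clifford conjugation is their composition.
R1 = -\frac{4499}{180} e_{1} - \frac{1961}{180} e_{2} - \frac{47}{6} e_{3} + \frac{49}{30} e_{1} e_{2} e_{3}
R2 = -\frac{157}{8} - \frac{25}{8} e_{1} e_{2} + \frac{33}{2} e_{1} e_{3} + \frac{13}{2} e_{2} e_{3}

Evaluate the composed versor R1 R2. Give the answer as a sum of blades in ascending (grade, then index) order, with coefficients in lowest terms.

Distribute over the terms of R1 (each basis-blade product reordered to ascending indices, repeated generators contracted through their squares):
(-\frac{4499}{180} e_{1}) R2 = \frac{706343}{1440} e_{1} - \frac{22495}{288} e_{2} + \frac{49489}{120} e_{3} - \frac{58487}{360} e_{1} e_{2} e_{3}
(-\frac{1961}{180} e_{2}) R2 = \frac{9805}{288} e_{1} + \frac{307877}{1440} e_{2} + \frac{25493}{360} e_{3} + \frac{21571}{120} e_{1} e_{2} e_{3}
(-\frac{47}{6} e_{3}) R2 = -\frac{517}{4} e_{1} - \frac{611}{12} e_{2} + \frac{7379}{48} e_{3} + \frac{1175}{48} e_{1} e_{2} e_{3}
(\frac{49}{30} e_{1} e_{2} e_{3}) R2 = -\frac{637}{60} e_{1} + \frac{539}{20} e_{2} + \frac{245}{48} e_{3} - \frac{7693}{240} e_{1} e_{2} e_{3}
Summing the partial products and collecting blades:
Answer: \frac{13849}{36} e_{1} + \frac{5363}{48} e_{2} + \frac{11557}{18} e_{3} + \frac{3499}{360} e_{1} e_{2} e_{3}


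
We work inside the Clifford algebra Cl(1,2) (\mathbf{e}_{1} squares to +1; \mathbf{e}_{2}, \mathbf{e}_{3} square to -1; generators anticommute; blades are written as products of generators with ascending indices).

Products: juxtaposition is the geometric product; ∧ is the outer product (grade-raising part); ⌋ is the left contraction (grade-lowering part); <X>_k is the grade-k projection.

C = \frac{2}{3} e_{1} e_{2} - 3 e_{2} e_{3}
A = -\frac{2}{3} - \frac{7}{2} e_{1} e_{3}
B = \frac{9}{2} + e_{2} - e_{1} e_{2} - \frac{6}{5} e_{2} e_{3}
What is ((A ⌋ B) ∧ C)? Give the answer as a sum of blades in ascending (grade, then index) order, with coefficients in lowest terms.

step 1: -3 - \frac{2}{3} e_{2} + \frac{2}{3} e_{1} e_{2} + \frac{4}{5} e_{2} e_{3}
step 2: -2 e_{1} e_{2} + 9 e_{2} e_{3}
Answer: -2 e_{1} e_{2} + 9 e_{2} e_{3}


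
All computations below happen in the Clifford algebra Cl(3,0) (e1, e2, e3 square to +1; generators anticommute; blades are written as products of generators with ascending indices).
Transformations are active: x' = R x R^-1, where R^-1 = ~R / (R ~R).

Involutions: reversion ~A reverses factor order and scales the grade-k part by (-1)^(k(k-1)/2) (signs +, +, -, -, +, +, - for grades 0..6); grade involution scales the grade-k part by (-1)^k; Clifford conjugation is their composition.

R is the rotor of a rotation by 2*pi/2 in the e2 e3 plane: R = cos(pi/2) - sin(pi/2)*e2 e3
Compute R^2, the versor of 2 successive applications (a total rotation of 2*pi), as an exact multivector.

Rotor phase runs at HALF the rotation angle; powers of one rotor simply add phase, so after 2 steps in e2 e3 the phase is 2*pi/2 = pi and R^2 = cos(pi) - sin(pi)*e2 e3.
cos(pi) = -1 and sin(pi) = 0, so R^2 = -1. The total rotation 2*pi is 1 full turn, so every vector returns to itself, yet the rotor is -1, on the OTHER sheet of the double cover (an odd number of 2*pi turns).
Answer: -1


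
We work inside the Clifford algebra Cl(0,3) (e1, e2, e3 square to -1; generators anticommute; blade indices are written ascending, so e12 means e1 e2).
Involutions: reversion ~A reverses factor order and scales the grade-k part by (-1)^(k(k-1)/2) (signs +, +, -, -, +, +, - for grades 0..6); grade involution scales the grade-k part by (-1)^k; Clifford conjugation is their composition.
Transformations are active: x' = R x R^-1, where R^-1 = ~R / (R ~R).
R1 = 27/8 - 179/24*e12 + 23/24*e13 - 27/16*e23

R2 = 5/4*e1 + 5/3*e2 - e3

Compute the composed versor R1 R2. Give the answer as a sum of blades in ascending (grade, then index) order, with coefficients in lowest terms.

Distribute over the terms of R2 (each basis-blade product reordered to ascending indices, repeated generators contracted through their squares):
R1 (5/4*e1) = 135/32*e1 - 895/96*e2 + 115/96*e3 - 135/64*e123
R1 (5/3*e2) = 895/72*e1 + 45/8*e2 - 45/16*e3 - 115/72*e123
R1 (-e3) = 23/24*e1 - 27/16*e2 - 27/8*e3 + 179/24*e123
Summing the partial products and collecting blades:
Answer: 5071/288*e1 - 517/96*e2 - 479/96*e3 + 2161/576*e123


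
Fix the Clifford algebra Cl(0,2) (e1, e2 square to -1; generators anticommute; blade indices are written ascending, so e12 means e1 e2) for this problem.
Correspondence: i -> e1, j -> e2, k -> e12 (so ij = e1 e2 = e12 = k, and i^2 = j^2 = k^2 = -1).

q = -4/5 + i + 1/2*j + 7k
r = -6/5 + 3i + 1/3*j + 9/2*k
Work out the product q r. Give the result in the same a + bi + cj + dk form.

In blades: q = -4/5 + e1 + 1/2*e2 + 7*e12, r = -6/5 + 3*e1 + 1/3*e2 + 9/2*e12.
Distribute q over r term by term (generator squares from the signature, products reordered to ascending indices): (-4/5)*r = 24/25 - 12/5*e1 - 4/15*e2 - 18/5*e12; (e1)*r = -3 - 6/5*e1 - 9/2*e2 + 1/3*e12; (1/2*e2)*r = -1/6 + 9/4*e1 - 3/5*e2 - 3/2*e12; (7*e12)*r = -63/2 - 7/3*e1 + 21*e2 - 42/5*e12.
Sum: -2528/75 - 221/60*e1 + 469/30*e2 - 79/6*e12; translating back through the correspondence:
Answer: -2528/75 - 221/60*i + 469/30*j - 79/6*k


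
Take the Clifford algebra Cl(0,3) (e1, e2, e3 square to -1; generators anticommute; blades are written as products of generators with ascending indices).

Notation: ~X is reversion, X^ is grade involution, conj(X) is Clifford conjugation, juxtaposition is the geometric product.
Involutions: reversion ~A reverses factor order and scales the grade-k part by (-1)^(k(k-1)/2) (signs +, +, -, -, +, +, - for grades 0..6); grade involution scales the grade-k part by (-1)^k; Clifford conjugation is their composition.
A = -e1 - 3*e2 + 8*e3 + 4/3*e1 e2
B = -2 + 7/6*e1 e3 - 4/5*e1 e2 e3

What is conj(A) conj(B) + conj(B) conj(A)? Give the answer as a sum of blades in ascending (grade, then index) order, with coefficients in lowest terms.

first term: 22/3*e1 - 6*e2 + 161/10*e3 - 56/15*e1 e2 - 12/5*e1 e3 + 106/45*e2 e3 + 7/2*e1 e2 e3
second term: -34/3*e1 - 6*e2 + 413/30*e3 - 56/15*e1 e2 - 12/5*e1 e3 - 34/45*e2 e3 + 7/2*e1 e2 e3
Answer: -4*e1 - 12*e2 + 448/15*e3 - 112/15*e1 e2 - 24/5*e1 e3 + 8/5*e2 e3 + 7*e1 e2 e3


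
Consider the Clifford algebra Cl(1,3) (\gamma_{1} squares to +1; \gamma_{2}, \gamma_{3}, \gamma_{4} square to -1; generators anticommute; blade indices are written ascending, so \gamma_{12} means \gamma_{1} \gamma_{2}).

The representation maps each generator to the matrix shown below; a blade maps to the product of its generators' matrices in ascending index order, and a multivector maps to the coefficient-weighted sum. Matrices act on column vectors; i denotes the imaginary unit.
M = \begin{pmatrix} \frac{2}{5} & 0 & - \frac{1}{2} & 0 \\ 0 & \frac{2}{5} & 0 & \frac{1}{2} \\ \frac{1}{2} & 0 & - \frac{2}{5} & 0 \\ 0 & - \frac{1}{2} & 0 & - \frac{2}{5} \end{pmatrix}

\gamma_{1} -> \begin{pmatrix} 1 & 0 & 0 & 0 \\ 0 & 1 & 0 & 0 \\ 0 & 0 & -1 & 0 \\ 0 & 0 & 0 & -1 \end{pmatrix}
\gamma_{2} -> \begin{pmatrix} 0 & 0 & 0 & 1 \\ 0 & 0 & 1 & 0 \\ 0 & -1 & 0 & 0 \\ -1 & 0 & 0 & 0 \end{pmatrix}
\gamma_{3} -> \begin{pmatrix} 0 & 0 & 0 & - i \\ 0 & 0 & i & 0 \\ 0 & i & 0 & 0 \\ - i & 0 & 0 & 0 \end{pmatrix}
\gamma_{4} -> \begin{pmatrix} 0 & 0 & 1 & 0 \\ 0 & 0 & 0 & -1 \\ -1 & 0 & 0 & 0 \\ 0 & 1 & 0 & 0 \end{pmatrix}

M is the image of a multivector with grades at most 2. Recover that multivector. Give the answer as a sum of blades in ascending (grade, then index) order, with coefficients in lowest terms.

Method: the blade images are trace-orthogonal — tr(rho(e_A) rho(e_B)^-1) = 4 if A = B and 0 otherwise — and rho(e_A)^-1 = (e_A)^2 * rho(e_A) with (e_A)^2 = +1 or -1, so the coefficient of e_A in the preimage is (e_A)^2 * tr(M rho(e_A))/4.
Nonzero projections over blades of grade <= 2: \gamma_{1}: (\gamma_{1})^2 = +1, tr(M rho(\gamma_{1})) = \frac{8}{5}, coefficient \frac{2}{5}; \gamma_{4}: (\gamma_{4})^2 = -1, tr(M rho(\gamma_{4})) = 2, coefficient -\frac{1}{2}. Every other blade of grade <= 2 projects to 0.
Answer: \frac{2}{5} \gamma_{1} - \frac{1}{2} \gamma_{4}


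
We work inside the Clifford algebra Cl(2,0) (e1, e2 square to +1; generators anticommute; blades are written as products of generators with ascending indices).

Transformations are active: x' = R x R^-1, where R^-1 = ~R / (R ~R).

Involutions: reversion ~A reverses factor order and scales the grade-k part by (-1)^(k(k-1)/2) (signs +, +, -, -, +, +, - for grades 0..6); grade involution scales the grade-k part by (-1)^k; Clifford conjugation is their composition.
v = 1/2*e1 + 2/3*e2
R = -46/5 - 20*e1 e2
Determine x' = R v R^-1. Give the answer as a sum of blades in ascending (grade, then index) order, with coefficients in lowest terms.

~R = -46/5 + 20*e1 e2, and R ~R = 12116/25, so R^-1 = ~R / (12116/25).
R v = -269/15*e1 + 58/15*e2
Answer: 3287/18174*e1 - 2464/3029*e2


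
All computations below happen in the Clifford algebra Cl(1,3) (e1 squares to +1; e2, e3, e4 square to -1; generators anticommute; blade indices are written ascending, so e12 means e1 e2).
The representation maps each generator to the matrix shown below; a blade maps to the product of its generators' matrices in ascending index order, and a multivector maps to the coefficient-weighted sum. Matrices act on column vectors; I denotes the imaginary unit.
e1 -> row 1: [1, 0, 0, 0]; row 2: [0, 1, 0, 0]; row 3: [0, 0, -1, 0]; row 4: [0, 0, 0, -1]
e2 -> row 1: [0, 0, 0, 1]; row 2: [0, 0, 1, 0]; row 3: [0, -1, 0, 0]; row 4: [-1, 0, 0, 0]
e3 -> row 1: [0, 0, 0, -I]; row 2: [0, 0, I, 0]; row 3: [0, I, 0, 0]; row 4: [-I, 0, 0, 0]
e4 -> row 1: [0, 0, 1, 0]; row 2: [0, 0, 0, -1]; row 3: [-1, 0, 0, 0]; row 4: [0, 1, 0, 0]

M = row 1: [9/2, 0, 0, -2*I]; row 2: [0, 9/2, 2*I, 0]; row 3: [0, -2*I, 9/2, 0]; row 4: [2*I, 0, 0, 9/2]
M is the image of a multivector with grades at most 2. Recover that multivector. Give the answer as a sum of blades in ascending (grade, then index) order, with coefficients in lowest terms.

Method: the blade images are trace-orthogonal — tr(rho(e_A) rho(e_B)^-1) = 4 if A = B and 0 otherwise — and rho(e_A)^-1 = (e_A)^2 * rho(e_A) with (e_A)^2 = +1 or -1, so the coefficient of e_A in the preimage is (e_A)^2 * tr(M rho(e_A))/4.
Nonzero projections over blades of grade <= 2: 1: (1)^2 = +1, tr(M 1) = 18, coefficient 9/2; e13: (e13)^2 = +1, tr(M rho(e13)) = 8, coefficient 2. Every other blade of grade <= 2 projects to 0.
Answer: 9/2 + 2*e13


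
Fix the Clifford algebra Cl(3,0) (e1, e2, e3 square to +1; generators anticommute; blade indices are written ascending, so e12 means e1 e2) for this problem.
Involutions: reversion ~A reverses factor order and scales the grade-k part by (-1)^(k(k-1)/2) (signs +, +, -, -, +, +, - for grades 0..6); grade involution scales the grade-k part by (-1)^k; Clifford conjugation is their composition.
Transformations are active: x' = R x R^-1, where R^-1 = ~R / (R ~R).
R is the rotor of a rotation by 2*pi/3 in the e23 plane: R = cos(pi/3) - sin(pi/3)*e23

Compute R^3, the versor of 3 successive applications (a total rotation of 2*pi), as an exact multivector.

The rotor phase is half the rotation angle and phases add under composition, so 3 steps in the e23 plane accumulate phase 3*(pi/3) = pi: R^3 = cos(pi) - sin(pi)*e23.
cos(pi) = -1 and sin(pi) = 0, so R^3 = -1. The total rotation 2*pi is 1 full turn, so every vector returns to itself, yet the rotor is -1, on the OTHER sheet of the double cover (an odd number of 2*pi turns).
Answer: -1


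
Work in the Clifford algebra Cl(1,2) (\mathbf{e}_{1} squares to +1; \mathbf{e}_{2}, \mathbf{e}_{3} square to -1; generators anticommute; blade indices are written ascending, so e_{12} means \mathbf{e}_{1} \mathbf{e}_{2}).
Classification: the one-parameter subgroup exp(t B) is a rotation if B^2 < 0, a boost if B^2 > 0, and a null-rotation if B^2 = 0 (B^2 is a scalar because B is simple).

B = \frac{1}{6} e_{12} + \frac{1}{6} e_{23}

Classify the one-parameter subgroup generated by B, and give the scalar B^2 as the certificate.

B^2 term by term: the squares give (\frac{1}{6})^2*(e_{12})^2 + (\frac{1}{6})^2*(e_{23})^2 = \frac{1}{36}*(+1) + \frac{1}{36}*(-1) = 0 (each basis 2-blade squares to minus the product of its generators' squares); cross terms between blades sharing an index anticommute and cancel. So B^2 = 0.
Answer: null-rotation, certificate B^2 = 0. B^2 = 0 is basis-independent, so its sign is the whole story.


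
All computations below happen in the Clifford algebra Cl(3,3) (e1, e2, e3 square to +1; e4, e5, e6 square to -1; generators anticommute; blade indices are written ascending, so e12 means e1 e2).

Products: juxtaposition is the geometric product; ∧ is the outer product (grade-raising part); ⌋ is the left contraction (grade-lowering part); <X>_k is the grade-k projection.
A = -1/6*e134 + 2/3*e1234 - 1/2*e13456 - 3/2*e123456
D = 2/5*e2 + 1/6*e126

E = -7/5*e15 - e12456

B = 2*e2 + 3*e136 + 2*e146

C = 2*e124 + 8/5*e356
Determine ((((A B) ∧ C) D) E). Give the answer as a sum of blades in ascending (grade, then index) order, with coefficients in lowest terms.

step 1: -e35 + 1/3*e36 - 3/2*e45 + 1/2*e46 + 4/3*e134 + 3*e235 + 4/3*e236 + 9/2*e245 + 2*e246 - 1/3*e1234 - 3*e13456 - e123456
step 2: 2*e12345 - 2/3*e12346
step 3: -1/9*e34 - 4/5*e1345 + 4/15*e1346 - 1/3*e3456
step 4: 28/25*e34 + 1/3*e123 - 4/15*e235 - 4/5*e236 + 7/45*e1345 + 7/15*e1346 - 28/75*e3456 - 1/9*e12356
Answer: 28/25*e34 + 1/3*e123 - 4/15*e235 - 4/5*e236 + 7/45*e1345 + 7/15*e1346 - 28/75*e3456 - 1/9*e12356


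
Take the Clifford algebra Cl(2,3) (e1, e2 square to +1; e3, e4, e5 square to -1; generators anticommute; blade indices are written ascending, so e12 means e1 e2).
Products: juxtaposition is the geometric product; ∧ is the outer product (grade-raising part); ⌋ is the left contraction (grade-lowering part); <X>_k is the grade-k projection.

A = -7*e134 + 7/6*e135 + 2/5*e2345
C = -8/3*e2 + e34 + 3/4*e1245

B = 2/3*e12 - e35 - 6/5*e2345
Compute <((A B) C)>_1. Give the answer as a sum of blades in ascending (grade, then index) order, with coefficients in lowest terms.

step 1: 12/25 + 7/6*e1 - 2/5*e24 - 7/5*e124 - 42/5*e125 + 7*e145 - 14/3*e234 + 7/9*e235 - 4/15*e1345
step 2: -559/300*e2 + 157/30*e4 - 21/20*e5 - 28/9*e12 - 56/15*e14 - 673/30*e15 - 1/5*e23 + 2908/225*e34 - 56/27*e35 - 7/5*e123 + 7/12*e134 + 7/2*e135 + 7/72*e245 - 1373/75*e1245 - 82/9*e12345
step 3: -559/300*e2 + 157/30*e4 - 21/20*e5
Answer: -559/300*e2 + 157/30*e4 - 21/20*e5


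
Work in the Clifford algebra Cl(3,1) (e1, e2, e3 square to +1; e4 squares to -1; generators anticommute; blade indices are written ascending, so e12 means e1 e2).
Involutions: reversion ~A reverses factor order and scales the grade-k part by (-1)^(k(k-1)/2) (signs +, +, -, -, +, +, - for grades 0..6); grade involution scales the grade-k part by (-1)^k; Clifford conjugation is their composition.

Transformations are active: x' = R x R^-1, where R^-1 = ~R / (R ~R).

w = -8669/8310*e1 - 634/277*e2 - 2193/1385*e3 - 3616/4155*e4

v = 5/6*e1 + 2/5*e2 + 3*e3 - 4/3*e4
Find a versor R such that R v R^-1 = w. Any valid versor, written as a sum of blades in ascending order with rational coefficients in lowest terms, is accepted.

Construction: equal norms (both 2423/300) license R = v + w = -872/4155*e1 - 2616/1385*e2 + 1962/1385*e3 - 3052/1385*e4 — nothing changes along that direction, while (v - w)/2 changes sign, so v maps onto w.
Answer: -872/4155*e1 - 2616/1385*e2 + 1962/1385*e3 - 3052/1385*e4


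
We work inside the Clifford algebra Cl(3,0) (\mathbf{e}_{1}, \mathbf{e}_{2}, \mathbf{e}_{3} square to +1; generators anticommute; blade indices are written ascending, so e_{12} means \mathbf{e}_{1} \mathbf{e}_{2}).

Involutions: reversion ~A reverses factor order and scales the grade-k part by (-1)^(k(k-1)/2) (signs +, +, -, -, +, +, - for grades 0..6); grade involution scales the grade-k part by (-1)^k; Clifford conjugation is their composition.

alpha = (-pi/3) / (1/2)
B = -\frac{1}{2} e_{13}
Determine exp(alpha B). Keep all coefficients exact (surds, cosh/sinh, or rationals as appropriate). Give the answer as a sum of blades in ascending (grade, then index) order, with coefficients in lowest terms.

B^2 = (-\frac{1}{2})^2*(e_{13})^2 = \frac{1}{4}*(-1) = -\frac{1}{4} (a basis 2-blade squares to minus the product of its generators' squares).
B^2 = -\frac{1}{4} — a negative square means the series sums to a rotation: l = \frac{1}{2}, alpha*l = - \frac{\pi}{3}, so exp(alpha B) = cos(- \frac{\pi}{3}) + (sin(- \frac{\pi}{3})/(\frac{1}{2}))*B = \frac{1}{2} + (- \sqrt{3})*B.
Answer: \frac{1}{2} + \frac{\sqrt{3}}{2} e_{13}


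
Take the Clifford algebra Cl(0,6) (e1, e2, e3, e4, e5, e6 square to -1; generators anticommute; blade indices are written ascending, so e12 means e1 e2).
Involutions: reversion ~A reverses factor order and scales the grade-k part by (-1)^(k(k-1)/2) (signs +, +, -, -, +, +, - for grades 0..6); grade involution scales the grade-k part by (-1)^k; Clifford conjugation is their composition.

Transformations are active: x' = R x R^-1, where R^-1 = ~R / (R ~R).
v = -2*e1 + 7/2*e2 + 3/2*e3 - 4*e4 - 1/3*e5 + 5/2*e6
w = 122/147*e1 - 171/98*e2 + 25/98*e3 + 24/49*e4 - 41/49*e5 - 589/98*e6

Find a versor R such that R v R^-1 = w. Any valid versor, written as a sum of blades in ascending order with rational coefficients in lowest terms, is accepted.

Since q(v) = q(w) = -1471/36, the sum R = v + w = -172/147*e1 + 86/49*e2 + 86/49*e3 - 172/49*e4 - 172/147*e5 - 172/49*e6 does the job whenever invertible.
Answer: -172/147*e1 + 86/49*e2 + 86/49*e3 - 172/49*e4 - 172/147*e5 - 172/49*e6


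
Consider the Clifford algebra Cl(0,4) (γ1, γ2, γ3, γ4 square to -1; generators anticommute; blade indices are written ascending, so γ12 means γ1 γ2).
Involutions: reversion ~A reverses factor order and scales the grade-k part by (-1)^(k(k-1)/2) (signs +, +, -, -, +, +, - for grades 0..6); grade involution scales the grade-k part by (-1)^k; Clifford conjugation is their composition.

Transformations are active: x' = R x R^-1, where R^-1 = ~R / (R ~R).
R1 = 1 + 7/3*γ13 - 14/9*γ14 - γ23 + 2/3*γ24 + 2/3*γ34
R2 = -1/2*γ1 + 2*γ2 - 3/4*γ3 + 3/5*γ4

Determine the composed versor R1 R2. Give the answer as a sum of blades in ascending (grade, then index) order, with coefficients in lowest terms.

Distribute over the terms of R2 (each basis-blade product reordered to ascending indices, repeated generators contracted through their squares):
R1 (-1/2*γ1) = -1/2*γ1 - 7/6*γ3 + 7/9*γ4 + 1/2*γ123 - 1/3*γ124 - 1/3*γ134
R1 (2*γ2) = 2*γ2 - 2*γ3 + 4/3*γ4 - 14/3*γ123 + 28/9*γ124 + 4/3*γ234
R1 (-3/4*γ3) = 7/4*γ1 - 3/4*γ2 - 3/4*γ3 - 1/2*γ4 - 7/6*γ134 + 1/2*γ234
R1 (3/5*γ4) = 14/15*γ1 - 2/5*γ2 - 2/5*γ3 + 3/5*γ4 + 7/5*γ134 - 3/5*γ234
Summing the partial products and collecting blades:
Answer: 131/60*γ1 + 17/20*γ2 - 259/60*γ3 + 199/90*γ4 - 25/6*γ123 + 25/9*γ124 - 1/10*γ134 + 37/30*γ234


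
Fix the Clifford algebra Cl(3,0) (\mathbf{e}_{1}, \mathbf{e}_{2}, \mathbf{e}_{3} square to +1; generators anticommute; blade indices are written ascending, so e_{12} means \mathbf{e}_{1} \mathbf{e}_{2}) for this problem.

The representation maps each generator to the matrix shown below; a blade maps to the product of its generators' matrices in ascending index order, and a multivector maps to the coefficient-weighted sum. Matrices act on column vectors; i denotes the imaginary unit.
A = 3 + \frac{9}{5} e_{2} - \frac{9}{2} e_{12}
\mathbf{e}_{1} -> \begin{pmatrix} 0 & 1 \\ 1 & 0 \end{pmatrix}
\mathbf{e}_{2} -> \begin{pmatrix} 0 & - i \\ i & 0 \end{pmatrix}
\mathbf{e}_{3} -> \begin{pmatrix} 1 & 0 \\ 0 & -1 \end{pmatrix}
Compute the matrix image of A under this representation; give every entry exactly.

Bivector images (products of the table entries): rho(e_{12}) = rho(\mathbf{e}_{1})rho(\mathbf{e}_{2}) = \begin{pmatrix} i & 0 \\ 0 & - i \end{pmatrix}.
M = (3)*1 + (\frac{9}{5})*rho(e_{2}) + (-\frac{9}{2})*rho(e_{12}), summed entrywise (1 is the identity matrix):
Answer: \begin{pmatrix} 3 - \frac{9 i}{2} & - \frac{9 i}{5} \\ \frac{9 i}{5} & 3 + \frac{9 i}{2} \end{pmatrix}


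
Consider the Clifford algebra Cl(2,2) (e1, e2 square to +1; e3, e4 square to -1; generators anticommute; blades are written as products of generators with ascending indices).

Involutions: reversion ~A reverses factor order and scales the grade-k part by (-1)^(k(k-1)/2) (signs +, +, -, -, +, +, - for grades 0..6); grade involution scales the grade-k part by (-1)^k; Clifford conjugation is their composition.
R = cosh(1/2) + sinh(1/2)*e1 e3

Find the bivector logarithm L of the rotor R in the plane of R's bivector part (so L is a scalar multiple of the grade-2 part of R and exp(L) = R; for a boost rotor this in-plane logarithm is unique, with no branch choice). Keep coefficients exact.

The scalar part of R is cosh(1/2), which fixes the rapidity magnitude through cosh (cosh is even, so it cannot fix the sign — the bivector part carries that); dividing the bivector part by sinh of the rapidity gives the plane, and L = rapidity * plane, where the joint sign ambiguity of (rapidity, plane) cancels in the product.
Concretely: cosh(rapidity) = cosh(1/2) gives rapidity = ±1/2, and since rapidity/sinh(rapidity) is even the sign is immaterial: L = (rapidity/sinh(rapidity)) * <R>_2 = (1/(2*sinh(1/2))) * <R>_2.
Answer: 1/2*e1 e3


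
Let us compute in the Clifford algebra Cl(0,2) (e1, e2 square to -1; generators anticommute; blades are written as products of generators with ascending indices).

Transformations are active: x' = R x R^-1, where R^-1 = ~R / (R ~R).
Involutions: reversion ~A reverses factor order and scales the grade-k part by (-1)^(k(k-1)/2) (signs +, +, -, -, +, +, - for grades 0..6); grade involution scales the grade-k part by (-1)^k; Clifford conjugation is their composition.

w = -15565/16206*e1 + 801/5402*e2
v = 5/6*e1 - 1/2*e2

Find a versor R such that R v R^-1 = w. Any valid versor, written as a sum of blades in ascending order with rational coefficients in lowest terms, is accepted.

Construction: equal norms (both -17/18) license R = v + w = -1030/8103*e1 - 950/2701*e2 — nothing changes along that direction, while (v - w)/2 changes sign, so v maps onto w.
Answer: -1030/8103*e1 - 950/2701*e2


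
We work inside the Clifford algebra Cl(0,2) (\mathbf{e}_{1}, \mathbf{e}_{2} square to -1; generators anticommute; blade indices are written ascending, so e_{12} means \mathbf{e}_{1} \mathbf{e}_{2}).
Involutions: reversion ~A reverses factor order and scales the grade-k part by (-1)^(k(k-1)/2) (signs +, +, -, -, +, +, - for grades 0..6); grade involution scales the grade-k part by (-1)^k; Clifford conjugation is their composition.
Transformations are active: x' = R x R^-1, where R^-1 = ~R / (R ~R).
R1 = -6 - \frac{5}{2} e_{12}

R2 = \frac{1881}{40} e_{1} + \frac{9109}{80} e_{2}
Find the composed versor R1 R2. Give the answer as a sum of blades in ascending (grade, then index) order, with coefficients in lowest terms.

Distribute over the terms of R1 (each basis-blade product reordered to ascending indices, repeated generators contracted through their squares):
(-6) R2 = -\frac{5643}{20} e_{1} - \frac{27327}{40} e_{2}
(-\frac{5}{2} e_{12}) R2 = \frac{9109}{32} e_{1} - \frac{1881}{16} e_{2}
Summing the partial products and collecting blades:
Answer: \frac{401}{160} e_{1} - \frac{64059}{80} e_{2}


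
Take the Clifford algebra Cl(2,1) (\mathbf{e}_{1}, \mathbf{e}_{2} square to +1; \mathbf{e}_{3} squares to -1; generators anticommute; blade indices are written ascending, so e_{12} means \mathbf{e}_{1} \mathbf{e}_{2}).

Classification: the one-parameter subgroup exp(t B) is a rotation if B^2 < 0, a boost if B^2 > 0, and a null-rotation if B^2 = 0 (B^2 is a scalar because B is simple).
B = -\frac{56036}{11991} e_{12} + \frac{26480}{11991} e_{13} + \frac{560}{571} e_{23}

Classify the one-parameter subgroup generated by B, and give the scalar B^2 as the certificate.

B^2 term by term: the squares give (-\frac{56036}{11991})^2*(e_{12})^2 + (\frac{26480}{11991})^2*(e_{13})^2 + (\frac{560}{571})^2*(e_{23})^2 = \frac{3140033296}{143784081}*(-1) + \frac{701190400}{143784081}*(+1) + \frac{313600}{326041}*(+1) = -16 (each basis 2-blade squares to minus the product of its generators' squares); cross terms between blades sharing an index anticommute and cancel. So B^2 = -16.
Answer: rotation, certificate B^2 = -16. Why this suffices: the scalar -16 survives any versor conjugation, so its sign alone determines the class however B is presented.


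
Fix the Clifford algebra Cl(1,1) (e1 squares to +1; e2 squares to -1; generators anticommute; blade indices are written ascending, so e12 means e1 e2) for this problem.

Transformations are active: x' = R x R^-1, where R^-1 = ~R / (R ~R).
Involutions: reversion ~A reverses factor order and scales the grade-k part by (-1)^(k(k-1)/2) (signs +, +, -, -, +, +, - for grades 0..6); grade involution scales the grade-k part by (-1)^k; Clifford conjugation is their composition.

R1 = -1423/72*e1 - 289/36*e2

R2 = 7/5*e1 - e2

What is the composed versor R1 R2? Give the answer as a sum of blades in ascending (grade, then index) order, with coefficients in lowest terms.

Distribute over the terms of R1 (each basis-blade product reordered to ascending indices, repeated generators contracted through their squares):
(-1423/72*e1) R2 = -9961/360 + 1423/72*e12
(-289/36*e2) R2 = -289/36 + 2023/180*e12
Summing the partial products and collecting blades:
Answer: -12851/360 + 11161/360*e12


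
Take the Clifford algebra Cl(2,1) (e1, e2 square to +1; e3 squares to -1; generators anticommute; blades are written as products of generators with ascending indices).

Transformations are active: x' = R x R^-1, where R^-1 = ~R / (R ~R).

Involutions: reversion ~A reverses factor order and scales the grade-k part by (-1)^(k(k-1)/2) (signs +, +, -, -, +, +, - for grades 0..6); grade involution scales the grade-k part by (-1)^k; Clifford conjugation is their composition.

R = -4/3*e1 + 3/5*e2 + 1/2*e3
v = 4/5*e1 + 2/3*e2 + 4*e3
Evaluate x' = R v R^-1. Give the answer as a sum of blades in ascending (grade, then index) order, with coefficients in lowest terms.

~R = -4/3*e1 + 3/5*e2 + 1/2*e3, and R ~R = 1699/900, so R^-1 = ~R / (1699/900).
R v = -8/3 - 308/225*e1 e2 - 86/15*e1 e3 + 31/15*e2 e3
Answer: 25204/8495*e1 - 12038/5097*e2 - 9196/1699*e3


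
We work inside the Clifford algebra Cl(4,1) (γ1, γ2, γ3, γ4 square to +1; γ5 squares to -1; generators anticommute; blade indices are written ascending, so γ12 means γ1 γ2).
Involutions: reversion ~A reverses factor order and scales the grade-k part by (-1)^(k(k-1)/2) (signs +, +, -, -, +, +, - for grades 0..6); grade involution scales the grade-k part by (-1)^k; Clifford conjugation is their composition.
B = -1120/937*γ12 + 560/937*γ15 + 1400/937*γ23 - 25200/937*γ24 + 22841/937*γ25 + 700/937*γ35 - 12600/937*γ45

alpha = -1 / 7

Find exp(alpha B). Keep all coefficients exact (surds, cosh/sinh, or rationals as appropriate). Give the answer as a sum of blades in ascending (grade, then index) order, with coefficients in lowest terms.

B^2 term by term: the squares give (-1120/937)^2*(γ12)^2 + (560/937)^2*(γ15)^2 + (1400/937)^2*(γ23)^2 + (-25200/937)^2*(γ24)^2 + (22841/937)^2*(γ25)^2 + (700/937)^2*(γ35)^2 + (-12600/937)^2*(γ45)^2 = 1254400/877969*(-1) + 313600/877969*(+1) + 1960000/877969*(-1) + 635040000/877969*(-1) + 521711281/877969*(+1) + 490000/877969*(+1) + 158760000/877969*(+1) = 49 (each basis 2-blade squares to minus the product of its generators' squares); cross terms between blades sharing an index anticommute and cancel; the commuting (index-disjoint) pairs give grade-4 terms 2*c*c'*(blade product), which cancel blade by blade — γ1235: -1568000/877969 + 1568000/877969 = 0; γ1245: 28224000/877969 - 28224000/877969 = 0; γ2345: -35280000/877969 + 35280000/877969 = 0 — confirming B is simple. So B^2 = 49.
B^2 = 49 — the positive square puts this in the hyperbolic regime; l = 7, alpha*l = -1, so exp(alpha B) = cosh(-1) + (sinh(-1)/7)*B = cosh(1) + (-sinh(1)/7)*B.
Answer: cosh(1) + 160*sinh(1)/937*γ12 - 80*sinh(1)/937*γ15 - 200*sinh(1)/937*γ23 + 3600*sinh(1)/937*γ24 - 3263*sinh(1)/937*γ25 - 100*sinh(1)/937*γ35 + 1800*sinh(1)/937*γ45


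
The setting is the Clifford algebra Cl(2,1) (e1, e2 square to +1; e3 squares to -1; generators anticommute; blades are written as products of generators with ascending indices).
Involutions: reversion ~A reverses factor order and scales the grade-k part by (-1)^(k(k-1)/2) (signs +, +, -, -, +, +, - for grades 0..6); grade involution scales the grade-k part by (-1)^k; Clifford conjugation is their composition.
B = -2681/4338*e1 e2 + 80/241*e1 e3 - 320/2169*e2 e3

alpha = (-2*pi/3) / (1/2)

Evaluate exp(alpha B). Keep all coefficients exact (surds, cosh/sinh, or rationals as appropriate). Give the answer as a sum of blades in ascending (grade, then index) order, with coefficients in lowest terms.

B^2 term by term: the squares give (-2681/4338)^2*(e1 e2)^2 + (80/241)^2*(e1 e3)^2 + (-320/2169)^2*(e2 e3)^2 = 7187761/18818244*(-1) + 6400/58081*(+1) + 102400/4704561*(+1) = -1/4 (each basis 2-blade squares to minus the product of its generators' squares); cross terms between blades sharing an index anticommute and cancel. So B^2 = -1/4.
B^2 = -1/4 — the negative square puts this in the circular regime; l = 1/2, alpha*l = -2*pi/3, so exp(alpha B) = cos(-2*pi/3) + (sin(-2*pi/3)/(1/2))*B = -1/2 + (-sqrt(3))*B.
Answer: -1/2 + 2681*sqrt(3)/4338*e1 e2 - 80*sqrt(3)/241*e1 e3 + 320*sqrt(3)/2169*e2 e3


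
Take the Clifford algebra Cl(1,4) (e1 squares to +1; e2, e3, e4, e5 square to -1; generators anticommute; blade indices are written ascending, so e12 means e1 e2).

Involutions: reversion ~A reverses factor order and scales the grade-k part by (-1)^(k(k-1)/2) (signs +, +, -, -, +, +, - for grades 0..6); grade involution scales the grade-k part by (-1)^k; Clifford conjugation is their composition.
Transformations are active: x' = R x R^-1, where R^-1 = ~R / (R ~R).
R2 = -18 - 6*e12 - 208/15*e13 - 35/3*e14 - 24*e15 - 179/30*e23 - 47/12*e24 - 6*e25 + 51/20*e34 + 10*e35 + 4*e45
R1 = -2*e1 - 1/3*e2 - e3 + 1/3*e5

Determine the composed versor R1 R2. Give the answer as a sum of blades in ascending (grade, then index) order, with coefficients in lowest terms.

Distribute over the terms of R1 (each basis-blade product reordered to ascending indices, repeated generators contracted through their squares):
(-2*e1) R2 = 36*e1 + 12*e2 + 416/15*e3 + 70/3*e4 + 48*e5 + 179/15*e123 + 47/6*e124 + 12*e125 - 51/10*e134 - 20*e135 - 8*e145
(-1/3*e2) R2 = 2*e1 + 6*e2 - 179/90*e3 - 47/36*e4 - 2*e5 - 208/45*e123 - 35/9*e124 - 8*e125 - 17/20*e234 - 10/3*e235 - 4/3*e245
(-e3) R2 = 208/15*e1 + 179/30*e2 + 18*e3 + 51/20*e4 + 10*e5 + 6*e123 - 35/3*e134 - 24*e135 - 47/12*e234 - 6*e235 - 4*e345
(1/3*e5) R2 = -8*e1 - 2*e2 + 10/3*e3 + 4/3*e4 - 6*e5 - 2*e125 - 208/45*e135 - 35/9*e145 - 179/90*e235 - 47/36*e245 + 17/20*e345
Summing the partial products and collecting blades:
Answer: 658/15*e1 + 659/30*e2 + 4237/90*e3 + 1166/45*e4 + 50*e5 + 599/45*e123 + 71/18*e124 + 2*e125 - 503/30*e134 - 2188/45*e135 - 107/9*e145 - 143/30*e234 - 1019/90*e235 - 95/36*e245 - 63/20*e345
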